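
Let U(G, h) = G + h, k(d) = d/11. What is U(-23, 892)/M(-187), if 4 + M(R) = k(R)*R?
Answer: 869/3175 ≈ 0.27370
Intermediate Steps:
k(d) = d/11 (k(d) = d*(1/11) = d/11)
M(R) = -4 + R²/11 (M(R) = -4 + (R/11)*R = -4 + R²/11)
U(-23, 892)/M(-187) = (-23 + 892)/(-4 + (1/11)*(-187)²) = 869/(-4 + (1/11)*34969) = 869/(-4 + 3179) = 869/3175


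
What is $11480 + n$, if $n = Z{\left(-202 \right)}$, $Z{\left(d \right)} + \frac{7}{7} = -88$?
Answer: $11391$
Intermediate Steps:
$Z{\left(d \right)} = -89$ ($Z{\left(d \right)} = -1 - 88 = -89$)
$n = -89$
$11480 + n = 11480 - 89 = 11391$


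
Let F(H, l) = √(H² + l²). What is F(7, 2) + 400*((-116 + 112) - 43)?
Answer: -18800 + √53 ≈ -18793.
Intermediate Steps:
F(7, 2) + 400*((-116 + 112) - 43) = √(7² + 2²) + 400*((-116 + 112) - 43) = √(49 + 4) + 400*(-4 - 43) = √53 + 400*(-47) = √53 - 18800 = -18800 + √53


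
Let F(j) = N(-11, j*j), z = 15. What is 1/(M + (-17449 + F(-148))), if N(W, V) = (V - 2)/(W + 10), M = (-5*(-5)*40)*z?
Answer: -1/24351 ≈ -4.1066e-5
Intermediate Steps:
M = 15000 (M = (-5*(-5)*40)*15 = (25*40)*15 = 1000*15 = 15000)
N(W, V) = (-2 + V)/(10 + W)
F(j) = 2 - j² (F(j) = (-2 + j*j)/(10 - 11) = (-2 + j²)/(-1) = -(-2 + j²) = 2 - j²)
1/(M + (-17449 + F(-148))) = 1/(15000 + (-17449 + (2 - 1*(-148)²))) = 1/(15000 + (-17449 + (2 - 1*21904))) = 1/(15000 + (-17449 + (2 - 21904))) = 1/(15000 + (-17449 - 21902)) = 1/(15000 - 39351) = 1/(-24351) = -1/24351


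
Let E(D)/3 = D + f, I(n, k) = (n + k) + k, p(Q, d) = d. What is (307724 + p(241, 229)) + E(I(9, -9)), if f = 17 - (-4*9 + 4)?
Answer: 308073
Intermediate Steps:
I(n, k) = n + 2*k (I(n, k) = (k + n) + k = n + 2*k)
f = 49 (f = 17 - (-36 + 4) = 17 - 1*(-32) = 17 + 32 = 49)
E(D) = 147 + 3*D (E(D) = 3*(D + 49) = 3*(49 + D) = 147 + 3*D)
(307724 + p(241, 229)) + E(I(9, -9)) = (307724 + 229) + (147 + 3*(9 + 2*(-9))) = 307953 + (147 + 3*(9 - 18)) = 307953 + (147 + 3*(-9)) = 307953 + (147 - 27) = 307953 + 120 = 308073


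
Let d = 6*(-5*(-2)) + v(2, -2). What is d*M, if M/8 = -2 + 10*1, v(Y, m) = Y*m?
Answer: 3584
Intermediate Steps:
d = 56 (d = 6*(-5*(-2)) + 2*(-2) = 6*10 - 4 = 60 - 4 = 56)
M = 64 (M = 8*(-2 + 10*1) = 8*(-2 + 10) = 8*8 = 64)
d*M = 56*64 = 3584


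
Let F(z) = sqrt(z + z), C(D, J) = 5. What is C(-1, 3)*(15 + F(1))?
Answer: 75 + 5*sqrt(2) ≈ 82.071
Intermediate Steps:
F(z) = sqrt(2)*sqrt(z) (F(z) = sqrt(2*z) = sqrt(2)*sqrt(z))
C(-1, 3)*(15 + F(1)) = 5*(15 + sqrt(2)*sqrt(1)) = 5*(15 + sqrt(2)*1) = 5*(15 + sqrt(2)) = 75 + 5*sqrt(2)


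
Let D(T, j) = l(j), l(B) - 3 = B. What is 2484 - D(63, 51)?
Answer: 2430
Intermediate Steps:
l(B) = 3 + B
D(T, j) = 3 + j
2484 - D(63, 51) = 2484 - (3 + 51) = 2484 - 1*54 = 2484 - 54 = 2430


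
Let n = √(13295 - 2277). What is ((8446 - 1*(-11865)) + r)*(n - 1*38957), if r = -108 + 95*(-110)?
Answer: -379947621 + 9753*√11018 ≈ -3.7892e+8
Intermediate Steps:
r = -10558 (r = -108 - 10450 = -10558)
n = √11018 ≈ 104.97
((8446 - 1*(-11865)) + r)*(n - 1*38957) = ((8446 - 1*(-11865)) - 10558)*(√11018 - 1*38957) = ((8446 + 11865) - 10558)*(√11018 - 38957) = (20311 - 10558)*(-38957 + √11018) = 9753*(-38957 + √11018) = -379947621 + 9753*√11018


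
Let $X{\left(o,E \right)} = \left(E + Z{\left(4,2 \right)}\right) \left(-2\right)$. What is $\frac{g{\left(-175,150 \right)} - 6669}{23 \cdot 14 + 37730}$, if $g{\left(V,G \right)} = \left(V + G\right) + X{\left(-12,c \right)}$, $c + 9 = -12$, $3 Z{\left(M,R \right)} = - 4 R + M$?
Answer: $- \frac{4987}{28539} \approx -0.17474$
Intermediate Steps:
$Z{\left(M,R \right)} = - \frac{4 R}{3} + \frac{M}{3}$ ($Z{\left(M,R \right)} = \frac{- 4 R + M}{3} = \frac{M - 4 R}{3} = - \frac{4 R}{3} + \frac{M}{3}$)
$c = -21$ ($c = -9 - 12 = -21$)
$X{\left(o,E \right)} = \frac{8}{3} - 2 E$ ($X{\left(o,E \right)} = \left(E + \left(\left(- \frac{4}{3}\right) 2 + \frac{1}{3} \cdot 4\right)\right) \left(-2\right) = \left(E + \left(- \frac{8}{3} + \frac{4}{3}\right)\right) \left(-2\right) = \left(E - \frac{4}{3}\right) \left(-2\right) = \left(- \frac{4}{3} + E\right) \left(-2\right) = \frac{8}{3} - 2 E$)
$g{\left(V,G \right)} = \frac{134}{3} + G + V$ ($g{\left(V,G \right)} = \left(V + G\right) + \left(\frac{8}{3} - -42\right) = \left(G + V\right) + \left(\frac{8}{3} + 42\right) = \left(G + V\right) + \frac{134}{3} = \frac{134}{3} + G + V$)
$\frac{g{\left(-175,150 \right)} - 6669}{23 \cdot 14 + 37730} = \frac{\left(\frac{134}{3} + 150 - 175\right) - 6669}{23 \cdot 14 + 37730} = \frac{\frac{59}{3} - 6669}{322 + 37730} = - \frac{19948}{3 \cdot 38052} = \left(- \frac{19948}{3}\right) \frac{1}{38052} = - \frac{4987}{28539}$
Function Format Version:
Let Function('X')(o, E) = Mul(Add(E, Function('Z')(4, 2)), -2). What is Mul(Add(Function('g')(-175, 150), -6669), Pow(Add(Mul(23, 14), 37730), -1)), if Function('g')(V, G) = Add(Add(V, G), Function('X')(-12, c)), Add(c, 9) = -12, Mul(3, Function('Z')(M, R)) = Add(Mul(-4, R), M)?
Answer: Rational(-4987, 28539) ≈ -0.17474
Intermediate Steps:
Function('Z')(M, R) = Add(Mul(Rational(-4, 3), R), Mul(Rational(1, 3), M)) (Function('Z')(M, R) = Mul(Rational(1, 3), Add(Mul(-4, R), M)) = Mul(Rational(1, 3), Add(M, Mul(-4, R))) = Add(Mul(Rational(-4, 3), R), Mul(Rational(1, 3), M)))
c = -21 (c = Add(-9, -12) = -21)
Function('X')(o, E) = Add(Rational(8, 3), Mul(-2, E)) (Function('X')(o, E) = Mul(Add(E, Add(Mul(Rational(-4, 3), 2), Mul(Rational(1, 3), 4))), -2) = Mul(Add(E, Add(Rational(-8, 3), Rational(4, 3))), -2) = Mul(Add(E, Rational(-4, 3)), -2) = Mul(Add(Rational(-4, 3), E), -2) = Add(Rational(8, 3), Mul(-2, E)))
Function('g')(V, G) = Add(Rational(134, 3), G, V) (Function('g')(V, G) = Add(Add(V, G), Add(Rational(8, 3), Mul(-2, -21))) = Add(Add(G, V), Add(Rational(8, 3), 42)) = Add(Add(G, V), Rational(134, 3)) = Add(Rational(134, 3), G, V))
Mul(Add(Function('g')(-175, 150), -6669), Pow(Add(Mul(23, 14), 37730), -1)) = Mul(Add(Add(Rational(134, 3), 150, -175), -6669), Pow(Add(Mul(23, 14), 37730), -1)) = Mul(Add(Rational(59, 3), -6669), Pow(Add(322, 37730), -1)) = Mul(Rational(-19948, 3), Pow(38052, -1)) = Mul(Rational(-19948, 3), Rational(1, 38052)) = Rational(-4987, 28539)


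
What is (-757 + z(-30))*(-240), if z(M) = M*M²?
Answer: 6661680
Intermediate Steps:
z(M) = M³
(-757 + z(-30))*(-240) = (-757 + (-30)³)*(-240) = (-757 - 27000)*(-240) = -27757*(-240) = 6661680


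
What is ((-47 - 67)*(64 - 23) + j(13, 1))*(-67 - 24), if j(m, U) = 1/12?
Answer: 5103917/12 ≈ 4.2533e+5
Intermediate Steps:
j(m, U) = 1/12
((-47 - 67)*(64 - 23) + j(13, 1))*(-67 - 24) = ((-47 - 67)*(64 - 23) + 1/12)*(-67 - 24) = (-114*41 + 1/12)*(-91) = (-4674 + 1/12)*(-91) = -56087/12*(-91) = 5103917/12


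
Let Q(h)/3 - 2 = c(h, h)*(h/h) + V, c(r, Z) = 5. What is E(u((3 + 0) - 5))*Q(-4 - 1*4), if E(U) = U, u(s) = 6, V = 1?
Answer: 144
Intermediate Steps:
Q(h) = 24 (Q(h) = 6 + 3*(5*(h/h) + 1) = 6 + 3*(5*1 + 1) = 6 + 3*(5 + 1) = 6 + 3*6 = 6 + 18 = 24)
E(u((3 + 0) - 5))*Q(-4 - 1*4) = 6*24 = 144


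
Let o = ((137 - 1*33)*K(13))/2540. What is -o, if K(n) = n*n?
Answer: -4394/635 ≈ -6.9197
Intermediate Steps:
K(n) = n²
o = 4394/635 (o = ((137 - 1*33)*13²)/2540 = ((137 - 33)*169)*(1/2540) = (104*169)*(1/2540) = 17576*(1/2540) = 4394/635 ≈ 6.9197)
-o = -1*4394/635 = -4394/635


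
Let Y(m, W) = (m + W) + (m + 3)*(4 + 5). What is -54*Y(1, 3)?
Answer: -2160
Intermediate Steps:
Y(m, W) = 27 + W + 10*m (Y(m, W) = (W + m) + (3 + m)*9 = (W + m) + (27 + 9*m) = 27 + W + 10*m)
-54*Y(1, 3) = -54*(27 + 3 + 10*1) = -54*(27 + 3 + 10) = -54*40 = -2160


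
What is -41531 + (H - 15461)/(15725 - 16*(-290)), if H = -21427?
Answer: -845815703/20365 ≈ -41533.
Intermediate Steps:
-41531 + (H - 15461)/(15725 - 16*(-290)) = -41531 + (-21427 - 15461)/(15725 - 16*(-290)) = -41531 - 36888/(15725 + 4640) = -41531 - 36888/20365 = -845815703/20365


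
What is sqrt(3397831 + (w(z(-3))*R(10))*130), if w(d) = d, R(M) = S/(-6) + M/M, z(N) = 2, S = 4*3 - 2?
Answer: sqrt(30578919)/3 ≈ 1843.3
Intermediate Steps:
S = 10 (S = 12 - 2 = 10)
R(M) = -2/3 (R(M) = 10/(-6) + M/M = 10*(-1/6) + 1 = -5/3 + 1 = -2/3)
sqrt(3397831 + (w(z(-3))*R(10))*130) = sqrt(3397831 + (2*(-2/3))*130) = sqrt(3397831 - 4/3*130) = sqrt(3397831 - 520/3) = sqrt(10192973/3) = sqrt(30578919)/3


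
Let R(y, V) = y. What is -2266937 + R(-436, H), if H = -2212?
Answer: -2267373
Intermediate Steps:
-2266937 + R(-436, H) = -2266937 - 436 = -2267373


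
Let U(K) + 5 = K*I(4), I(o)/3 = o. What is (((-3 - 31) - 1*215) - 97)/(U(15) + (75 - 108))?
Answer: -173/71 ≈ -2.4366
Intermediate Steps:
I(o) = 3*o
U(K) = -5 + 12*K (U(K) = -5 + K*(3*4) = -5 + K*12 = -5 + 12*K)
(((-3 - 31) - 1*215) - 97)/(U(15) + (75 - 108)) = (((-3 - 31) - 1*215) - 97)/((-5 + 12*15) + (75 - 108)) = ((-34 - 215) - 97)/((-5 + 180) - 33) = (-249 - 97)/(175 - 33) = -346/142 = -346*1/142 = -173/71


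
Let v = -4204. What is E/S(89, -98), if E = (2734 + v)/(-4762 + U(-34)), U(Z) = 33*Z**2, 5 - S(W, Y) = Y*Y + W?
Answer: 105/23103112 ≈ 4.5448e-6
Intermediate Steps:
S(W, Y) = 5 - W - Y**2 (S(W, Y) = 5 - (Y*Y + W) = 5 - (Y**2 + W) = 5 - (W + Y**2) = 5 + (-W - Y**2) = 5 - W - Y**2)
E = -735/16693 (E = (2734 - 4204)/(-4762 + 33*(-34)**2) = -1470/(-4762 + 33*1156) = -1470/(-4762 + 38148) = -1470/33386 = -1470*1/33386 = -735/16693 ≈ -0.044030)
E/S(89, -98) = -735/(16693*(5 - 1*89 - 1*(-98)**2)) = -735/(16693*(5 - 89 - 1*9604)) = -735/(16693*(5 - 89 - 9604)) = -735/16693/(-9688) = -735/16693*(-1/9688) = 105/23103112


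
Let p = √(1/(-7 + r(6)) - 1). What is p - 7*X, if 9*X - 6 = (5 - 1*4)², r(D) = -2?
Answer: -49/9 + I*√10/3 ≈ -5.4444 + 1.0541*I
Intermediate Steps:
X = 7/9 (X = ⅔ + (5 - 1*4)²/9 = ⅔ + (5 - 4)²/9 = ⅔ + (⅑)*1² = ⅔ + (⅑)*1 = ⅔ + ⅑ = 7/9 ≈ 0.77778)
p = I*√10/3 (p = √(1/(-7 - 2) - 1) = √(1/(-9) - 1) = √(-⅑ - 1) = √(-10/9) = I*√10/3 ≈ 1.0541*I)
p - 7*X = I*√10/3 - 7*7/9 = I*√10/3 - 49/9 = -49/9 + I*√10/3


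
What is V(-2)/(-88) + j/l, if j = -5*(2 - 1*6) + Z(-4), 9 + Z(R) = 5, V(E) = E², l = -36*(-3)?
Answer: 61/594 ≈ 0.10269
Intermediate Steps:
l = 108
Z(R) = -4 (Z(R) = -9 + 5 = -4)
j = 16 (j = -5*(2 - 1*6) - 4 = -5*(2 - 6) - 4 = -5*(-4) - 4 = 20 - 4 = 16)
V(-2)/(-88) + j/l = (-2)²/(-88) + 16/108 = 4*(-1/88) + 16*(1/108) = -1/22 + 4/27 = 61/594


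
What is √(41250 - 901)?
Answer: √40349 ≈ 200.87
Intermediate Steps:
√(41250 - 901) = √40349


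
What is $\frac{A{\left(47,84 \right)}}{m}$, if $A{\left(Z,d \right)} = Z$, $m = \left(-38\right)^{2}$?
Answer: $\frac{47}{1444} \approx 0.032548$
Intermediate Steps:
$m = 1444$
$\frac{A{\left(47,84 \right)}}{m} = \frac{47}{1444}$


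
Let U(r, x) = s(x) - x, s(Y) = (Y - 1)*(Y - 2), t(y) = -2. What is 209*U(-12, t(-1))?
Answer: 2926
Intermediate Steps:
s(Y) = (-1 + Y)*(-2 + Y)
U(r, x) = 2 + x² - 4*x (U(r, x) = (2 + x² - 3*x) - x = 2 + x² - 4*x)
209*U(-12, t(-1)) = 209*(2 + (-2)² - 4*(-2)) = 209*(2 + 4 + 8) = 209*14 = 2926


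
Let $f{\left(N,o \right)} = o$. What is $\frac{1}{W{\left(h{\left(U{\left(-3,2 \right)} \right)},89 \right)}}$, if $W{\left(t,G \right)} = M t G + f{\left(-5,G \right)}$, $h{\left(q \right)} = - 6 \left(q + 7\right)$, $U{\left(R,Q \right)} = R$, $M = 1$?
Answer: $- \frac{1}{2047} \approx -0.00048852$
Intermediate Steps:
$h{\left(q \right)} = -42 - 6 q$ ($h{\left(q \right)} = - 6 \left(7 + q\right) = -42 - 6 q$)
$W{\left(t,G \right)} = G + G t$ ($W{\left(t,G \right)} = 1 t G + G = t G + G = G t + G = G + G t$)
$\frac{1}{W{\left(h{\left(U{\left(-3,2 \right)} \right)},89 \right)}} = \frac{1}{89 \left(1 - 24\right)} = \frac{1}{89 \left(-23\right)} = \frac{1}{-2047} = - \frac{1}{2047}$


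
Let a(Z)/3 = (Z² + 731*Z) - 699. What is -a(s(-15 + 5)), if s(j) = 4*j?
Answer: 85017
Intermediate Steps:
a(Z) = -2097 + 3*Z² + 2193*Z (a(Z) = 3*((Z² + 731*Z) - 699) = 3*(-699 + Z² + 731*Z) = -2097 + 3*Z² + 2193*Z)
-a(s(-15 + 5)) = -(-2097 + 3*(4*(-15 + 5))² + 2193*(4*(-15 + 5))) = -(-2097 + 3*(4*(-10))² + 2193*(4*(-10))) = -(-2097 + 3*(-40)² + 2193*(-40)) = -(-2097 + 3*1600 - 87720) = -(-2097 + 4800 - 87720) = -1*(-85017) = 85017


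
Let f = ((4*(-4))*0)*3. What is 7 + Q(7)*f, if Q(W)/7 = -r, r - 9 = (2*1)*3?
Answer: 7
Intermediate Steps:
r = 15 (r = 9 + (2*1)*3 = 9 + 2*3 = 9 + 6 = 15)
f = 0 (f = -16*0*3 = 0*3 = 0)
Q(W) = -105 (Q(W) = 7*(-1*15) = 7*(-15) = -105)
7 + Q(7)*f = 7 - 105*0 = 7 + 0 = 7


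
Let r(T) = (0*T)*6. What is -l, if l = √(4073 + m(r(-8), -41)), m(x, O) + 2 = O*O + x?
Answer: -2*√1438 ≈ -75.842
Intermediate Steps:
r(T) = 0 (r(T) = 0*6 = 0)
m(x, O) = -2 + x + O² (m(x, O) = -2 + (O*O + x) = -2 + (O² + x) = -2 + (x + O²) = -2 + x + O²)
l = 2*√1438 (l = √(4073 + (-2 + 0 + (-41)²)) = √(4073 + (-2 + 0 + 1681)) = √(4073 + 1679) = √5752 = 2*√1438 ≈ 75.842)
-l = -2*√1438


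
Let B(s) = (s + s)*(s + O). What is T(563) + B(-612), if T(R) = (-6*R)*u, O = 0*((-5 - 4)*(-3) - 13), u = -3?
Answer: 759222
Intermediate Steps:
O = 0 (O = 0*(-9*(-3) - 13) = 0*(27 - 13) = 0*14 = 0)
B(s) = 2*s**2 (B(s) = (s + s)*(s + 0) = (2*s)*s = 2*s**2)
T(R) = 18*R (T(R) = -6*R*(-3) = 18*R)
T(563) + B(-612) = 18*563 + 2*(-612)**2 = 10134 + 2*374544 = 10134 + 749088 = 759222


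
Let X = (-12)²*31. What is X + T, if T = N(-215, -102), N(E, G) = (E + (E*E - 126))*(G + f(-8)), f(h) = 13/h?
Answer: -9500531/2 ≈ -4.7503e+6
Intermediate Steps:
X = 4464 (X = 144*31 = 4464)
N(E, G) = (-13/8 + G)*(-126 + E + E²) (N(E, G) = (E + (E*E - 126))*(G + 13/(-8)) = (E + (E² - 126))*(G + 13*(-⅛)) = (E + (-126 + E²))*(G - 13/8) = (-126 + E + E²)*(-13/8 + G) = (-13/8 + G)*(-126 + E + E²))
T = -9509459/2 (T = 819/4 - 126*(-102) - 13/8*(-215) - 13/8*(-215)² - 215*(-102) - 102*(-215)² = 819/4 + 12852 + 2795/8 - 13/8*46225 + 21930 - 102*46225 = 819/4 + 12852 + 2795/8 - 600925/8 + 21930 - 4714950 = -9509459/2 ≈ -4.7547e+6)
X + T = 4464 - 9509459/2 = -9500531/2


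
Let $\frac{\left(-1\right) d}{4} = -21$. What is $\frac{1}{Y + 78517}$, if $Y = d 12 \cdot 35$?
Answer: $\frac{1}{113797} \approx 8.7876 \cdot 10^{-6}$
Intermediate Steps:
$d = 84$ ($d = \left(-4\right) \left(-21\right) = 84$)
$Y = 35280$ ($Y = 84 \cdot 12 \cdot 35 = 1008 \cdot 35 = 35280$)
$\frac{1}{Y + 78517} = \frac{1}{35280 + 78517} = \frac{1}{113797}$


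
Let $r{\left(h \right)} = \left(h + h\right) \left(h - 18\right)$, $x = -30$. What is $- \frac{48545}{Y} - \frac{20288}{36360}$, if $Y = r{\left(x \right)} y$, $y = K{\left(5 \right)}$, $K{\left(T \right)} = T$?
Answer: $- \frac{380971}{96960} \approx -3.9292$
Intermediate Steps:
$r{\left(h \right)} = 2 h \left(-18 + h\right)$
$y = 5$
$Y = 14400$ ($Y = 2 \left(-30\right) \left(-18 - 30\right) 5 = 2 \left(-30\right) \left(-48\right) 5 = 2880 \cdot 5 = 14400$)
$- \frac{48545}{Y} - \frac{20288}{36360} = - \frac{48545}{14400} - \frac{20288}{36360} = \left(-48545\right) \frac{1}{14400} - \frac{2536}{4545} = - \frac{9709}{2880} - \frac{2536}{4545} = - \frac{380971}{96960}$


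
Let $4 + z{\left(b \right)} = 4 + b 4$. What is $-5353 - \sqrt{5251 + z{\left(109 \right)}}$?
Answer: $-5353 - 11 \sqrt{47} \approx -5428.4$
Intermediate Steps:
$z{\left(b \right)} = 4 b$ ($z{\left(b \right)} = -4 + \left(4 + b 4\right) = -4 + \left(4 + 4 b\right) = 4 b$)
$-5353 - \sqrt{5251 + z{\left(109 \right)}} = -5353 - \sqrt{5251 + 4 \cdot 109} = -5353 - \sqrt{5251 + 436} = -5353 - \sqrt{5687} = -5353 - 11 \sqrt{47}$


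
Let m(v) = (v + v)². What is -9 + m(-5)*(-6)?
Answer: -609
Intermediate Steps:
m(v) = 4*v² (m(v) = (2*v)² = 4*v²)
-9 + m(-5)*(-6) = -9 + (4*(-5)²)*(-6) = -9 + (4*25)*(-6) = -9 + 100*(-6) = -9 - 600 = -609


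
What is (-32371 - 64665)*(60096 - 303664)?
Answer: 23634864448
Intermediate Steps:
(-32371 - 64665)*(60096 - 303664) = -97036*(-243568) = 23634864448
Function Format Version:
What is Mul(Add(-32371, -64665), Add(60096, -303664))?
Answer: 23634864448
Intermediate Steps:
Mul(Add(-32371, -64665), Add(60096, -303664)) = Mul(-97036, -243568) = 23634864448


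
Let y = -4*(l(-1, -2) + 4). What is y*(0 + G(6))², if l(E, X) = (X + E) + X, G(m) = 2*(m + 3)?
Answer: 1296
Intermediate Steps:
G(m) = 6 + 2*m (G(m) = 2*(3 + m) = 6 + 2*m)
l(E, X) = E + 2*X (l(E, X) = (E + X) + X = E + 2*X)
y = 4 (y = -4*((-1 + 2*(-2)) + 4) = -4*((-1 - 4) + 4) = -4*(-5 + 4) = -4*(-1) = 4)
y*(0 + G(6))² = 4*(0 + (6 + 2*6))² = 4*(0 + (6 + 12))² = 4*(0 + 18)² = 4*18² = 4*324 = 1296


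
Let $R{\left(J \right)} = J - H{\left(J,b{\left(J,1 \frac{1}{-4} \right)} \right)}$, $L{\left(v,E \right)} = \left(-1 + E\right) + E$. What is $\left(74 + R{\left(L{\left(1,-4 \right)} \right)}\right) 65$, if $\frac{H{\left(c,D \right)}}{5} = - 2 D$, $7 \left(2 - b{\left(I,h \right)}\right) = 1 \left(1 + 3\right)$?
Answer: $\frac{36075}{7} \approx 5153.6$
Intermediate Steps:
$b{\left(I,h \right)} = \frac{10}{7}$ ($b{\left(I,h \right)} = 2 - \frac{1 \left(1 + 3\right)}{7} = 2 - \frac{1 \cdot 4}{7} = 2 - \frac{4}{7} = \frac{10}{7}$)
$H{\left(c,D \right)} = - 10 D$ ($H{\left(c,D \right)} = 5 \left(- 2 D\right) = - 10 D$)
$L{\left(v,E \right)} = -1 + 2 E$
$R{\left(J \right)} = \frac{100}{7} + J$ ($R{\left(J \right)} = J - \left(-10\right) \frac{10}{7} = J - - \frac{100}{7} = J + \frac{100}{7} = \frac{100}{7} + J$)
$\left(74 + R{\left(L{\left(1,-4 \right)} \right)}\right) 65 = \left(74 + \left(\frac{100}{7} + \left(-1 + 2 \left(-4\right)\right)\right)\right) 65 = \left(74 + \left(\frac{100}{7} - 9\right)\right) 65 = \left(74 + \frac{37}{7}\right) 65 = \frac{555}{7} \cdot 65 = \frac{36075}{7}$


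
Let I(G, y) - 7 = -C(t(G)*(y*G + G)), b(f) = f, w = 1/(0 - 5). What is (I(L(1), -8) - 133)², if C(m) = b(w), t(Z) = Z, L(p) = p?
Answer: 395641/25 ≈ 15826.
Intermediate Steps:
w = -⅕ (w = 1/(-5) = -⅕ ≈ -0.20000)
C(m) = -⅕
I(G, y) = 36/5 (I(G, y) = 7 - 1*(-⅕) = 7 + ⅕ = 36/5)
(I(L(1), -8) - 133)² = (36/5 - 133)² = (-629/5)² = 395641/25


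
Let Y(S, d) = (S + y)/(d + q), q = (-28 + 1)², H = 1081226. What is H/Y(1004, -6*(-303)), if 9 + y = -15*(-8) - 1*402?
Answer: 2753882622/713 ≈ 3.8624e+6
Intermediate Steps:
q = 729 (q = (-27)² = 729)
y = -291 (y = -9 + (-15*(-8) - 1*402) = -9 + (120 - 402) = -9 - 282 = -291)
Y(S, d) = (-291 + S)/(729 + d) (Y(S, d) = (S - 291)/(d + 729) = (-291 + S)/(729 + d))
H/Y(1004, -6*(-303)) = 1081226/(((-291 + 1004)/(729 - 6*(-303)))) = 1081226/((713/(729 + 1818))) = 1081226/((713/2547)) = 1081226/(((1/2547)*713)) = 1081226/(713/2547) = 1081226*(2547/713) = 2753882622/713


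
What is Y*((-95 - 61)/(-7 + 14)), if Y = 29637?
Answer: -4623372/7 ≈ -6.6048e+5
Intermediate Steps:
Y*((-95 - 61)/(-7 + 14)) = 29637*((-95 - 61)/(-7 + 14)) = 29637*(-156/7) = -4623372/7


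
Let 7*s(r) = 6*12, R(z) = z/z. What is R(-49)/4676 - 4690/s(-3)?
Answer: -9594563/21042 ≈ -455.97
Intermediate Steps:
R(z) = 1
s(r) = 72/7 (s(r) = (6*12)/7 = (⅐)*72 = 72/7)
R(-49)/4676 - 4690/s(-3) = 1/4676 - 4690/72/7 = 1*(1/4676) - 4690*7/72 = 1/4676 - 16415/36 = -9594563/21042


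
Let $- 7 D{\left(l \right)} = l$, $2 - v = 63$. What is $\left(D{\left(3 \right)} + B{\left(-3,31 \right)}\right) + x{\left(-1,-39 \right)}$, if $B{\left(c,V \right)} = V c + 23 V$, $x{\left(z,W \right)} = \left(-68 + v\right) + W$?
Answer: $\frac{3161}{7} \approx 451.57$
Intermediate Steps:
$v = -61$ ($v = 2 - 63 = -61$)
$x{\left(z,W \right)} = -129 + W$ ($x{\left(z,W \right)} = \left(-68 - 61\right) + W = -129 + W$)
$D{\left(l \right)} = - \frac{l}{7}$
$B{\left(c,V \right)} = 23 V + V c$
$\left(D{\left(3 \right)} + B{\left(-3,31 \right)}\right) + x{\left(-1,-39 \right)} = \left(\left(- \frac{1}{7}\right) 3 + 31 \left(23 - 3\right)\right) - 168 = \left(- \frac{3}{7} + 31 \cdot 20\right) - 168 = \left(- \frac{3}{7} + 620\right) - 168 = \frac{4337}{7} - 168 = \frac{3161}{7}$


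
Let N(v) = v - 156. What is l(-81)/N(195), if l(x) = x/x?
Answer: 1/39 ≈ 0.025641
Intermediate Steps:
l(x) = 1
N(v) = -156 + v
l(-81)/N(195) = 1/(-156 + 195) = 1/39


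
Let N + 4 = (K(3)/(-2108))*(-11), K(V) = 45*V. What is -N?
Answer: 6947/2108 ≈ 3.2955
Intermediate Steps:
N = -6947/2108 (N = -4 + ((45*3)/(-2108))*(-11) = -4 + (135*(-1/2108))*(-11) = -4 - 135/2108*(-11) = -4 + 1485/2108 = -6947/2108 ≈ -3.2955)
-N = -1*(-6947/2108) = 6947/2108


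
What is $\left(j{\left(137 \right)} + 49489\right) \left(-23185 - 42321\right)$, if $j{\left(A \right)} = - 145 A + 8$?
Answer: $-1941073792$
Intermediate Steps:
$j{\left(A \right)} = 8 - 145 A$
$\left(j{\left(137 \right)} + 49489\right) \left(-23185 - 42321\right) = \left(\left(8 - 19865\right) + 49489\right) \left(-23185 - 42321\right) = \left(\left(8 - 19865\right) + 49489\right) \left(-65506\right) = \left(-19857 + 49489\right) \left(-65506\right) = 29632 \left(-65506\right) = -1941073792$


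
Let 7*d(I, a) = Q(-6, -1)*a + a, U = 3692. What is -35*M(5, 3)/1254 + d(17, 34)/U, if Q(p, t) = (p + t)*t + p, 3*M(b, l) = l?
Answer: -204817/8102094 ≈ -0.025280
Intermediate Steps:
M(b, l) = l/3
Q(p, t) = p + t*(p + t) (Q(p, t) = t*(p + t) + p = p + t*(p + t))
d(I, a) = 2*a/7 (d(I, a) = ((-6 + (-1)² - 6*(-1))*a + a)/7 = ((-6 + 1 + 6)*a + a)/7 = (1*a + a)/7 = (a + a)/7 = (2*a)/7 = 2*a/7)
-35*M(5, 3)/1254 + d(17, 34)/U = -35*3/3/1254 + ((2/7)*34)/3692 = -35*1*(1/1254) + (68/7)*(1/3692) = -35*1/1254 + 17/6461 = -35/1254 + 17/6461 = -204817/8102094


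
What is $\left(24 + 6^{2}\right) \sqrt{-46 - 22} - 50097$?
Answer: $-50097 + 120 i \sqrt{17} \approx -50097.0 + 494.77 i$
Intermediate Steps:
$\left(24 + 6^{2}\right) \sqrt{-46 - 22} - 50097 = \left(24 + 36\right) \sqrt{-68} - 50097 = 60 \cdot 2 i \sqrt{17} - 50097 = 120 i \sqrt{17} - 50097 = -50097 + 120 i \sqrt{17}$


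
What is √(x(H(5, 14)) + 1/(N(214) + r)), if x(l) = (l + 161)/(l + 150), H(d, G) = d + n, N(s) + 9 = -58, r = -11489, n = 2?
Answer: √97833226647/302382 ≈ 1.0344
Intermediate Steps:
N(s) = -67 (N(s) = -9 - 58 = -67)
H(d, G) = 2 + d (H(d, G) = d + 2 = 2 + d)
x(l) = (161 + l)/(150 + l)
√(x(H(5, 14)) + 1/(N(214) + r)) = √((161 + (2 + 5))/(150 + (2 + 5)) + 1/(-67 - 11489)) = √((161 + 7)/(150 + 7) + 1/(-11556)) = √(168/157 - 1/11556) = √(1941251/1814292) = √97833226647/302382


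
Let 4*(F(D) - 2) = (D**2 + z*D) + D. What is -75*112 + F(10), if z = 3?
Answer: -8363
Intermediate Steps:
F(D) = 2 + D + D**2/4 (F(D) = 2 + ((D**2 + 3*D) + D)/4 = 2 + (D**2 + 4*D)/4 = 2 + (D + D**2/4) = 2 + D + D**2/4)
-75*112 + F(10) = -75*112 + (2 + 10 + (1/4)*10**2) = -8400 + (2 + 10 + (1/4)*100) = -8400 + (2 + 10 + 25) = -8400 + 37 = -8363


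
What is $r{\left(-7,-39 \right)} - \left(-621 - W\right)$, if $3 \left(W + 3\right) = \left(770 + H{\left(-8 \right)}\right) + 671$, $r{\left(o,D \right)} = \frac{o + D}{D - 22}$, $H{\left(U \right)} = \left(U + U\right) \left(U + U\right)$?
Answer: $\frac{216749}{183} \approx 1184.4$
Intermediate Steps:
$H{\left(U \right)} = 4 U^{2}$ ($H{\left(U \right)} = 2 U 2 U = 4 U^{2}$)
$r{\left(o,D \right)} = \frac{D + o}{-22 + D}$
$W = \frac{1688}{3}$ ($W = -3 + \frac{\left(770 + 4 \left(-8\right)^{2}\right) + 671}{3} = -3 + \frac{\left(770 + 4 \cdot 64\right) + 671}{3} = -3 + \frac{\left(770 + 256\right) + 671}{3} = -3 + \frac{1026 + 671}{3} = -3 + \frac{1}{3} \cdot 1697 = -3 + \frac{1697}{3} = \frac{1688}{3} \approx 562.67$)
$r{\left(-7,-39 \right)} - \left(-621 - W\right) = \frac{-39 - 7}{-22 - 39} - \left(-621 - \frac{1688}{3}\right) = \frac{1}{-61} \left(-46\right) - \left(-621 - \frac{1688}{3}\right) = \left(- \frac{1}{61}\right) \left(-46\right) - - \frac{3551}{3} = \frac{46}{61} + \frac{3551}{3} = \frac{216749}{183}$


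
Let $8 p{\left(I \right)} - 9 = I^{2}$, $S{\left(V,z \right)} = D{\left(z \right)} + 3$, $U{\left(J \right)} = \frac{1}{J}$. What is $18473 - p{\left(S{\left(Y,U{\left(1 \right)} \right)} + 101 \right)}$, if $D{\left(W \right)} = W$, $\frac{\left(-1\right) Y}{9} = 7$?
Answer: $\frac{68375}{4} \approx 17094.0$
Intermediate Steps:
$Y = -63$ ($Y = \left(-9\right) 7 = -63$)
$S{\left(V,z \right)} = 3 + z$ ($S{\left(V,z \right)} = z + 3 = 3 + z$)
$p{\left(I \right)} = \frac{9}{8} + \frac{I^{2}}{8}$
$18473 - p{\left(S{\left(Y,U{\left(1 \right)} \right)} + 101 \right)} = 18473 - \left(\frac{9}{8} + \frac{\left(\left(3 + 1^{-1}\right) + 101\right)^{2}}{8}\right) = 18473 - \left(\frac{9}{8} + \frac{\left(\left(3 + 1\right) + 101\right)^{2}}{8}\right) = 18473 - \left(\frac{9}{8} + \frac{\left(4 + 101\right)^{2}}{8}\right) = 18473 - \left(\frac{9}{8} + \frac{105^{2}}{8}\right) = 18473 - \left(\frac{9}{8} + \frac{1}{8} \cdot 11025\right) = 18473 - \left(\frac{9}{8} + \frac{11025}{8}\right) = 18473 - \frac{5517}{4} = \frac{68375}{4}$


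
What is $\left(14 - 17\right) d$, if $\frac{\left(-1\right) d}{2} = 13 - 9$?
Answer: $24$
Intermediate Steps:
$d = -8$ ($d = - 2 \left(13 - 9\right) = \left(-2\right) 4 = -8$)
$\left(14 - 17\right) d = \left(14 - 17\right) \left(-8\right) = \left(-3\right) \left(-8\right) = 24$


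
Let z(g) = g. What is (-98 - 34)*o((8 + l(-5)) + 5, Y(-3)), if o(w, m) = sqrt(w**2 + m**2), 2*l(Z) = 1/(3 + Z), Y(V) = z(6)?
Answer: -99*sqrt(353) ≈ -1860.0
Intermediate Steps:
Y(V) = 6
l(Z) = 1/(2*(3 + Z))
o(w, m) = sqrt(m**2 + w**2)
(-98 - 34)*o((8 + l(-5)) + 5, Y(-3)) = (-98 - 34)*sqrt(6**2 + ((8 + 1/(2*(3 - 5))) + 5)**2) = -132*sqrt(36 + ((8 + (1/2)/(-2)) + 5)**2) = -132*sqrt(36 + ((8 + (1/2)*(-1/2)) + 5)**2) = -132*sqrt(36 + ((8 - 1/4) + 5)**2) = -132*sqrt(36 + (31/4 + 5)**2) = -132*sqrt(36 + (51/4)**2) = -132*sqrt(36 + 2601/16) = -99*sqrt(353)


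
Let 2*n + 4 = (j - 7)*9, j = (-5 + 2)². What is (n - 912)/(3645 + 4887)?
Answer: -905/8532 ≈ -0.10607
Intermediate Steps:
j = 9 (j = (-3)² = 9)
n = 7 (n = -2 + ((9 - 7)*9)/2 = -2 + (2*9)/2 = -2 + (½)*18 = -2 + 9 = 7)
(n - 912)/(3645 + 4887) = (7 - 912)/(3645 + 4887) = -905/8532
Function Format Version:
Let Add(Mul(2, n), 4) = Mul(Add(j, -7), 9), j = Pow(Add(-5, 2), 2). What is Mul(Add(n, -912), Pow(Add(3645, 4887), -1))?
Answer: Rational(-905, 8532) ≈ -0.10607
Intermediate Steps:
j = 9 (j = Pow(-3, 2) = 9)
n = 7 (n = Add(-2, Mul(Rational(1, 2), Mul(Add(9, -7), 9))) = Add(-2, Mul(Rational(1, 2), Mul(2, 9))) = Add(-2, Mul(Rational(1, 2), 18)) = Add(-2, 9) = 7)
Mul(Add(n, -912), Pow(Add(3645, 4887), -1)) = Mul(Add(7, -912), Pow(Add(3645, 4887), -1)) = Mul(-905, Pow(8532, -1)) = Mul(-905, Rational(1, 8532)) = Rational(-905, 8532)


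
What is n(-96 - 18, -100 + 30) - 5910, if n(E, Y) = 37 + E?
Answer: -5987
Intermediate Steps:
n(-96 - 18, -100 + 30) - 5910 = (37 + (-96 - 18)) - 5910 = (37 - 114) - 5910 = -77 - 5910 = -5987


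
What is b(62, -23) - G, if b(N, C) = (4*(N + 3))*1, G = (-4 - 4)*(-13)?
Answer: 156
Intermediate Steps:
G = 104 (G = -8*(-13) = 104)
b(N, C) = 12 + 4*N (b(N, C) = (4*(3 + N))*1 = (12 + 4*N)*1 = 12 + 4*N)
b(62, -23) - G = (12 + 4*62) - 1*104 = (12 + 248) - 104 = 260 - 104 = 156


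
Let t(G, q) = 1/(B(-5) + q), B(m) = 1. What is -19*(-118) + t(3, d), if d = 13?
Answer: 31389/14 ≈ 2242.1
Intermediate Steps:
t(G, q) = 1/(1 + q)
-19*(-118) + t(3, d) = -19*(-118) + 1/(1 + 13) = 2242 + 1/14 = 31389/14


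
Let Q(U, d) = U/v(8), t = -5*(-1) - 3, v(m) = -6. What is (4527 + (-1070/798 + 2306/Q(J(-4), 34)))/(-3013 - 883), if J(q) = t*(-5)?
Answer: -2947243/1943130 ≈ -1.5168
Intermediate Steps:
t = 2 (t = 5 - 3 = 2)
J(q) = -10 (J(q) = 2*(-5) = -10)
Q(U, d) = -U/6 (Q(U, d) = U/(-6) = U*(-⅙) = -U/6)
(4527 + (-1070/798 + 2306/Q(J(-4), 34)))/(-3013 - 883) = (4527 + (-1070/798 + 2306/((-⅙*(-10)))))/(-3013 - 883) = (4527 + (-1070*1/798 + 2306/(5/3)))/(-3896) = (4527 + (-535/399 + 2306*(⅗)))*(-1/3896) = (4527 + (-535/399 + 6918/5))*(-1/3896) = (4527 + 2757607/1995)*(-1/3896) = (11788972/1995)*(-1/3896) = -2947243/1943130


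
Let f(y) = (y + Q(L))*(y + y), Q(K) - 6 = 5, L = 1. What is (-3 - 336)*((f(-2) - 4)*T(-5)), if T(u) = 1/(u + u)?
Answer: -1356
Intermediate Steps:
Q(K) = 11 (Q(K) = 6 + 5 = 11)
T(u) = 1/(2*u)
f(y) = 2*y*(11 + y) (f(y) = (y + 11)*(y + y) = (11 + y)*(2*y) = 2*y*(11 + y))
(-3 - 336)*((f(-2) - 4)*T(-5)) = (-3 - 336)*((2*(-2)*(11 - 2) - 4)*((½)/(-5))) = -339*(2*(-2)*9 - 4)*(½)*(-⅕) = -339*(-36 - 4)*(-1)/10 = -(-13560)*(-1)/10 = -339*4 = -1356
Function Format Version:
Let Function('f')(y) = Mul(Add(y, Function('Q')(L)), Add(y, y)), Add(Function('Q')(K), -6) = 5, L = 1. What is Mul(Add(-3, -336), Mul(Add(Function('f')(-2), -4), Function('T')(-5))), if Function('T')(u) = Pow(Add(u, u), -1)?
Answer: -1356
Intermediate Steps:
Function('Q')(K) = 11 (Function('Q')(K) = Add(6, 5) = 11)
Function('T')(u) = Mul(Rational(1, 2), Pow(u, -1)) (Function('T')(u) = Pow(Mul(2, u), -1) = Mul(Rational(1, 2), Pow(u, -1)))
Function('f')(y) = Mul(2, y, Add(11, y)) (Function('f')(y) = Mul(Add(y, 11), Add(y, y)) = Mul(Add(11, y), Mul(2, y)) = Mul(2, y, Add(11, y)))
Mul(Add(-3, -336), Mul(Add(Function('f')(-2), -4), Function('T')(-5))) = Mul(Add(-3, -336), Mul(Add(Mul(2, -2, Add(11, -2)), -4), Mul(Rational(1, 2), Pow(-5, -1)))) = Mul(-339, Mul(Add(Mul(2, -2, 9), -4), Mul(Rational(1, 2), Rational(-1, 5)))) = Mul(-339, Mul(Add(-36, -4), Rational(-1, 10))) = Mul(-339, Mul(-40, Rational(-1, 10))) = Mul(-339, 4) = -1356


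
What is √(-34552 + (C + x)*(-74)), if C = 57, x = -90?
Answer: 13*I*√190 ≈ 179.19*I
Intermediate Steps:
√(-34552 + (C + x)*(-74)) = √(-34552 + (57 - 90)*(-74)) = √(-34552 - 33*(-74)) = √(-34552 + 2442) = √(-32110) = 13*I*√190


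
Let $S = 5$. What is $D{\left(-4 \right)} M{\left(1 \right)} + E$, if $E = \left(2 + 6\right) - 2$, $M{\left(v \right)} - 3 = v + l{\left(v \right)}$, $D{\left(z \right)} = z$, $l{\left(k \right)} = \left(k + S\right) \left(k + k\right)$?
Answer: $-58$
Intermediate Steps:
$l{\left(k \right)} = 2 k \left(5 + k\right)$ ($l{\left(k \right)} = \left(k + 5\right) \left(k + k\right) = \left(5 + k\right) 2 k = 2 k \left(5 + k\right)$)
$M{\left(v \right)} = 3 + v + 2 v \left(5 + v\right)$ ($M{\left(v \right)} = 3 + \left(v + 2 v \left(5 + v\right)\right) = 3 + v + 2 v \left(5 + v\right)$)
$E = 6$ ($E = 8 - 2 = 6$)
$D{\left(-4 \right)} M{\left(1 \right)} + E = - 4 \left(3 + 1 + 2 \cdot 1 \left(5 + 1\right)\right) + 6 = - 4 \left(3 + 1 + 2 \cdot 1 \cdot 6\right) + 6 = - 4 \left(3 + 1 + 12\right) + 6 = \left(-4\right) 16 + 6 = -64 + 6 = -58$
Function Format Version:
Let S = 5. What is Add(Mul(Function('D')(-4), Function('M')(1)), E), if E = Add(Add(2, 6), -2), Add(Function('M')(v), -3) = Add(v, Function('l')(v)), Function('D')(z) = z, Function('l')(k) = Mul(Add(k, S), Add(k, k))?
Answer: -58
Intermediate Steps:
Function('l')(k) = Mul(2, k, Add(5, k)) (Function('l')(k) = Mul(Add(k, 5), Add(k, k)) = Mul(Add(5, k), Mul(2, k)) = Mul(2, k, Add(5, k)))
Function('M')(v) = Add(3, v, Mul(2, v, Add(5, v))) (Function('M')(v) = Add(3, Add(v, Mul(2, v, Add(5, v)))) = Add(3, v, Mul(2, v, Add(5, v))))
E = 6 (E = Add(8, -2) = 6)
Add(Mul(Function('D')(-4), Function('M')(1)), E) = Add(Mul(-4, Add(3, 1, Mul(2, 1, Add(5, 1)))), 6) = Add(Mul(-4, Add(3, 1, Mul(2, 1, 6))), 6) = Add(Mul(-4, Add(3, 1, 12)), 6) = Add(Mul(-4, 16), 6) = Add(-64, 6) = -58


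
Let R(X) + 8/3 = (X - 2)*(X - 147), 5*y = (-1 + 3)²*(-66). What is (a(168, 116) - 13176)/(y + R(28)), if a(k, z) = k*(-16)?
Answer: 118980/23621 ≈ 5.0370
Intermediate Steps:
a(k, z) = -16*k
y = -264/5 (y = ((-1 + 3)²*(-66))/5 = (2²*(-66))/5 = (4*(-66))/5 = (⅕)*(-264) = -264/5 ≈ -52.800)
R(X) = -8/3 + (-147 + X)*(-2 + X) (R(X) = -8/3 + (X - 2)*(X - 147) = -8/3 + (-2 + X)*(-147 + X) = -8/3 + (-147 + X)*(-2 + X))
(a(168, 116) - 13176)/(y + R(28)) = (-16*168 - 13176)/(-264/5 + (874/3 + 28² - 149*28)) = (-2688 - 13176)/(-264/5 + (874/3 + 784 - 4172)) = -15864/(-264/5 - 9290/3) = -15864/(-47242/15) = -15864*(-15/47242) = 118980/23621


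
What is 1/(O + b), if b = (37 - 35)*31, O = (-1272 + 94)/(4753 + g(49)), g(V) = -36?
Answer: 4717/291276 ≈ 0.016194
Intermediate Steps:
O = -1178/4717 (O = (-1272 + 94)/(4753 - 36) = -1178/4717 ≈ -0.24973)
b = 62 (b = 2*31 = 62)
1/(O + b) = 1/(-1178/4717 + 62) = 1/(291276/4717) = 4717/291276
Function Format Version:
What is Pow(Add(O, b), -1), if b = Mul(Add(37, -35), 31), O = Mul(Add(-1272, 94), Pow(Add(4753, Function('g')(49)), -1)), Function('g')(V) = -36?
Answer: Rational(4717, 291276) ≈ 0.016194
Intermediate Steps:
O = Rational(-1178, 4717) (O = Mul(Add(-1272, 94), Pow(Add(4753, -36), -1)) = Mul(-1178, Pow(4717, -1)) = Mul(-1178, Rational(1, 4717)) = Rational(-1178, 4717) ≈ -0.24973)
b = 62 (b = Mul(2, 31) = 62)
Pow(Add(O, b), -1) = Pow(Add(Rational(-1178, 4717), 62), -1) = Pow(Rational(291276, 4717), -1) = Rational(4717, 291276)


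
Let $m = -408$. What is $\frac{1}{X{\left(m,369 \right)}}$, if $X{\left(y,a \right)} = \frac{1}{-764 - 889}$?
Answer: $-1653$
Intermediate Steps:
$X{\left(y,a \right)} = - \frac{1}{1653}$ ($X{\left(y,a \right)} = \frac{1}{-1653} = - \frac{1}{1653}$)
$\frac{1}{X{\left(m,369 \right)}} = \frac{1}{- \frac{1}{1653}} = -1653$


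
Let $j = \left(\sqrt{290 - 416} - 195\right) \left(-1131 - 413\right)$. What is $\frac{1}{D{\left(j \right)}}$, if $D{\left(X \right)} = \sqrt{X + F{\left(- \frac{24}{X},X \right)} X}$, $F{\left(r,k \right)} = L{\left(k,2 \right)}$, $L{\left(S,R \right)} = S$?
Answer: $\frac{\sqrt{1158}}{2316 \sqrt{19505417 - 602161 i \sqrt{14}}} \approx 3.3104 \cdot 10^{-6} + 1.9056 \cdot 10^{-7} i$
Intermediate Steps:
$F{\left(r,k \right)} = k$
$j = 301080 - 4632 i \sqrt{14}$ ($j = \left(\sqrt{-126} - 195\right) \left(-1544\right) = \left(3 i \sqrt{14} - 195\right) \left(-1544\right) = \left(-195 + 3 i \sqrt{14}\right) \left(-1544\right) = 301080 - 4632 i \sqrt{14} \approx 3.0108 \cdot 10^{5} - 17331.0 i$)
$D{\left(X \right)} = \sqrt{X + X^{2}}$ ($D{\left(X \right)} = \sqrt{X + X X} = \sqrt{X + X^{2}}$)
$\frac{1}{D{\left(j \right)}} = \frac{1}{\sqrt{\left(301080 - 4632 i \sqrt{14}\right) \left(1 + \left(301080 - 4632 i \sqrt{14}\right)\right)}} = \frac{1}{\sqrt{\left(301080 - 4632 i \sqrt{14}\right) \left(301081 - 4632 i \sqrt{14}\right)}}$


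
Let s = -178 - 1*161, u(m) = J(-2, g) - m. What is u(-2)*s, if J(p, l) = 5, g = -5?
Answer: -2373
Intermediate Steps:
u(m) = 5 - m
s = -339 (s = -178 - 161 = -339)
u(-2)*s = (5 - 1*(-2))*(-339) = (5 + 2)*(-339) = 7*(-339) = -2373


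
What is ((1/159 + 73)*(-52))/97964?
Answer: -150904/3894069 ≈ -0.038752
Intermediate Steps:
((1/159 + 73)*(-52))/97964 = ((1/159 + 73)*(-52))*(1/97964) = ((11608/159)*(-52))*(1/97964) = -603616/159*1/97964 = -150904/3894069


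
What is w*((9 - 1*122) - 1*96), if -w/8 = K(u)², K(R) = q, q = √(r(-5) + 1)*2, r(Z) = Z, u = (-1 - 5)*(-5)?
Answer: -26752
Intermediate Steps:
u = 30 (u = -6*(-5) = 30)
q = 4*I (q = √(-5 + 1)*2 = √(-4)*2 = (2*I)*2 = 4*I ≈ 4.0*I)
K(R) = 4*I
w = 128 (w = -8*(4*I)² = -8*(-16) = 128)
w*((9 - 1*122) - 1*96) = 128*((9 - 1*122) - 1*96) = 128*((9 - 122) - 96) = 128*(-113 - 96) = 128*(-209) = -26752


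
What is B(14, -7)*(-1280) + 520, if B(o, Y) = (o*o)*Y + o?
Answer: 1738760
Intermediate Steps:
B(o, Y) = o + Y*o² (B(o, Y) = o²*Y + o = Y*o² + o = o + Y*o²)
B(14, -7)*(-1280) + 520 = (14*(1 - 7*14))*(-1280) + 520 = (14*(1 - 98))*(-1280) + 520 = (14*(-97))*(-1280) + 520 = -1358*(-1280) + 520 = 1738240 + 520 = 1738760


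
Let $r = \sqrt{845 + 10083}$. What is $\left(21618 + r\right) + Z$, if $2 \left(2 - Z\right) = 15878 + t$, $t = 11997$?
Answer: $\frac{15365}{2} + 4 \sqrt{683} \approx 7787.0$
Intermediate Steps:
$Z = - \frac{27871}{2}$ ($Z = 2 - \frac{15878 + 11997}{2} = 2 - \frac{27875}{2} = - \frac{27871}{2} \approx -13936.0$)
$r = 4 \sqrt{683}$ ($r = \sqrt{10928} = 4 \sqrt{683} \approx 104.54$)
$\left(21618 + r\right) + Z = \left(21618 + 4 \sqrt{683}\right) - \frac{27871}{2} = \frac{15365}{2} + 4 \sqrt{683}$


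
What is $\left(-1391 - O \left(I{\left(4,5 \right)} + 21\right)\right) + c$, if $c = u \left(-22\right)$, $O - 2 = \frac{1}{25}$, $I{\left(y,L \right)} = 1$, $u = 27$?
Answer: $- \frac{50747}{25} \approx -2029.9$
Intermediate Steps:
$O = \frac{51}{25}$ ($O = 2 + \frac{1}{25} = \frac{51}{25} \approx 2.04$)
$c = -594$ ($c = 27 \left(-22\right) = -594$)
$\left(-1391 - O \left(I{\left(4,5 \right)} + 21\right)\right) + c = \left(-1391 - \frac{51 \left(1 + 21\right)}{25}\right) - 594 = \left(-1391 - \frac{51}{25} \cdot 22\right) - 594 = \left(-1391 - \frac{1122}{25}\right) - 594 = - \frac{35897}{25} - 594 = - \frac{50747}{25}$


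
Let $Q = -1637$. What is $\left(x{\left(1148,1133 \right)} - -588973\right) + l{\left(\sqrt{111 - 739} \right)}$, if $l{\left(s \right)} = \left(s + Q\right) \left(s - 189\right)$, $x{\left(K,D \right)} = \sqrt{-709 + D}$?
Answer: $897738 + 2 \sqrt{106} - 3652 i \sqrt{157} \approx 8.9776 \cdot 10^{5} - 45759.0 i$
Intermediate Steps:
$l{\left(s \right)} = \left(-1637 + s\right) \left(-189 + s\right)$ ($l{\left(s \right)} = \left(s - 1637\right) \left(s - 189\right) = \left(-1637 + s\right) \left(-189 + s\right)$)
$\left(x{\left(1148,1133 \right)} - -588973\right) + l{\left(\sqrt{111 - 739} \right)} = \left(\sqrt{-709 + 1133} - -588973\right) + \left(309393 + \left(\sqrt{111 - 739}\right)^{2} - 1826 \sqrt{111 - 739}\right) = \left(\sqrt{424} + 588973\right) + \left(309393 + \left(\sqrt{-628}\right)^{2} - 1826 \sqrt{-628}\right) = \left(2 \sqrt{106} + 588973\right) + \left(309393 + \left(2 i \sqrt{157}\right)^{2} - 1826 \cdot 2 i \sqrt{157}\right) = \left(588973 + 2 \sqrt{106}\right) - \left(-308765 + 3652 i \sqrt{157}\right) = \left(588973 + 2 \sqrt{106}\right) + \left(308765 - 3652 i \sqrt{157}\right) = 897738 + 2 \sqrt{106} - 3652 i \sqrt{157}$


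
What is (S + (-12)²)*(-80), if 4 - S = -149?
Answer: -23760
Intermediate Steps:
S = 153 (S = 4 - 1*(-149) = 4 + 149 = 153)
(S + (-12)²)*(-80) = (153 + (-12)²)*(-80) = (153 + 144)*(-80) = 297*(-80) = -23760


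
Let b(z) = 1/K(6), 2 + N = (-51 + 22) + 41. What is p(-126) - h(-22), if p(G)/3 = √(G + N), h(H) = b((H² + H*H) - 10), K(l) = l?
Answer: -⅙ + 6*I*√29 ≈ -0.16667 + 32.311*I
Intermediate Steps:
N = 10 (N = -2 + ((-51 + 22) + 41) = -2 + (-29 + 41) = -2 + 12 = 10)
b(z) = ⅙ (b(z) = 1/6 = ⅙)
h(H) = ⅙
p(G) = 3*√(10 + G) (p(G) = 3*√(G + 10) = 3*√(10 + G))
p(-126) - h(-22) = 3*√(10 - 126) - 1*⅙ = 3*√(-116) - ⅙ = 3*(2*I*√29) - ⅙ = 6*I*√29 - ⅙ = -⅙ + 6*I*√29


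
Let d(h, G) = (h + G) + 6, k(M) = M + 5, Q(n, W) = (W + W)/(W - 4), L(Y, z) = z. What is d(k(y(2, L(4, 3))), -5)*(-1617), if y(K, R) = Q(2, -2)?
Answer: -10780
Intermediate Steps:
Q(n, W) = 2*W/(-4 + W) (Q(n, W) = (2*W)/(-4 + W) = 2*W/(-4 + W))
y(K, R) = ⅔ (y(K, R) = 2*(-2)/(-4 - 2) = 2*(-2)/(-6) = 2*(-2)*(-⅙) = ⅔)
k(M) = 5 + M
d(h, G) = 6 + G + h (d(h, G) = (G + h) + 6 = 6 + G + h)
d(k(y(2, L(4, 3))), -5)*(-1617) = (6 - 5 + (5 + ⅔))*(-1617) = (6 - 5 + 17/3)*(-1617) = (20/3)*(-1617) = -10780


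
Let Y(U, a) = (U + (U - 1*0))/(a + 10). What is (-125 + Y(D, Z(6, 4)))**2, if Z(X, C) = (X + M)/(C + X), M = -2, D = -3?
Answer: 10660225/676 ≈ 15770.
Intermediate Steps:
Z(X, C) = (-2 + X)/(C + X) (Z(X, C) = (X - 2)/(C + X) = (-2 + X)/(C + X))
Y(U, a) = 2*U/(10 + a) (Y(U, a) = (U + (U + 0))/(10 + a) = (U + U)/(10 + a) = (2*U)/(10 + a) = 2*U/(10 + a))
(-125 + Y(D, Z(6, 4)))**2 = (-125 + 2*(-3)/(10 + (-2 + 6)/(4 + 6)))**2 = (-125 + 2*(-3)/(10 + 4/10))**2 = (-125 + 2*(-3)/(10 + (1/10)*4))**2 = (-125 + 2*(-3)/(10 + 2/5))**2 = (-125 + 2*(-3)/(52/5))**2 = (-125 + 2*(-3)*(5/52))**2 = (-125 - 15/26)**2 = (-3265/26)**2 = 10660225/676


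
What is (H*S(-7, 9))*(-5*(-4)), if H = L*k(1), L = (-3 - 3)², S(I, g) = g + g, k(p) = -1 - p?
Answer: -25920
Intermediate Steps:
S(I, g) = 2*g
L = 36 (L = (-6)² = 36)
H = -72 (H = 36*(-1 - 1*1) = 36*(-1 - 1) = 36*(-2) = -72)
(H*S(-7, 9))*(-5*(-4)) = (-144*9)*(-5*(-4)) = -72*18*20 = -1296*20 = -25920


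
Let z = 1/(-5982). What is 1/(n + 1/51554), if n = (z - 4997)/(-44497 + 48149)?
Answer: -563131147128/770516578603 ≈ -0.73085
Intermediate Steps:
z = -1/5982 ≈ -0.00016717
n = -29892055/21846264 (n = (-1/5982 - 4997)/(-44497 + 48149) = -29892055/5982/3652 = -29892055/5982*1/3652 = -29892055/21846264 ≈ -1.3683)
1/(n + 1/51554) = 1/(-29892055/21846264 + 1/51554) = 1/(-770516578603/563131147128) = -563131147128/770516578603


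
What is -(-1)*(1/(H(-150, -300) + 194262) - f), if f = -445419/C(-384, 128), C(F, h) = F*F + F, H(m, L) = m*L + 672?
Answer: 17811884903/5881262208 ≈ 3.0286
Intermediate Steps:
H(m, L) = 672 + L*m (H(m, L) = L*m + 672 = 672 + L*m)
C(F, h) = F + F**2 (C(F, h) = F**2 + F = F + F**2)
f = -148473/49024 (f = -445419*(-1/(384*(1 - 384))) = -445419/((-384*(-383))) = -445419/147072 = -445419*1/147072 = -148473/49024 ≈ -3.0286)
-(-1)*(1/(H(-150, -300) + 194262) - f) = -(-1)*(1/((672 - 300*(-150)) + 194262) - 1*(-148473/49024)) = -(-1)*(1/((672 + 45000) + 194262) + 148473/49024) = -(-1)*(1/(45672 + 194262) + 148473/49024) = -(-1)*(1/239934 + 148473/49024) = -(-1)*17811884903/5881262208 = -1*(-17811884903/5881262208) = 17811884903/5881262208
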